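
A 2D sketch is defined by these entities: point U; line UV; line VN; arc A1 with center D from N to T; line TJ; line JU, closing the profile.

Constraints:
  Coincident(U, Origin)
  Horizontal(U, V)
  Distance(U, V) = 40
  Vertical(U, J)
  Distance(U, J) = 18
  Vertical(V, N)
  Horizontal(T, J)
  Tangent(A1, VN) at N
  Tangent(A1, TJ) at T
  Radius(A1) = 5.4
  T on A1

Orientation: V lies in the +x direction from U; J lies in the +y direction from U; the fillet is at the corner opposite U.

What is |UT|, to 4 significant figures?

39.00

U is at the origin; U and V share the same y with |UV| = 40.0 and V on the +x side, so V = (40.00, 0.000). UJ is vertical with |UJ| = 18.0 and J on the +y side, so J = (0.000, 18.00). The virtual corner opposite U is at (40.00, 18.00). Tangency of A1 to VN means the radius DN is perpendicular to VN and since A1 is tangent to TJ there, DT ⟂ TJ, with radius 5.4, so the center D sits 5.4 in from both sides at D = (34.60, 12.60). That places the tangent points at N = (40.00, 12.60) on VN and T = (34.60, 18.00) on TJ. Then |UT| = |T − U| = 39.00.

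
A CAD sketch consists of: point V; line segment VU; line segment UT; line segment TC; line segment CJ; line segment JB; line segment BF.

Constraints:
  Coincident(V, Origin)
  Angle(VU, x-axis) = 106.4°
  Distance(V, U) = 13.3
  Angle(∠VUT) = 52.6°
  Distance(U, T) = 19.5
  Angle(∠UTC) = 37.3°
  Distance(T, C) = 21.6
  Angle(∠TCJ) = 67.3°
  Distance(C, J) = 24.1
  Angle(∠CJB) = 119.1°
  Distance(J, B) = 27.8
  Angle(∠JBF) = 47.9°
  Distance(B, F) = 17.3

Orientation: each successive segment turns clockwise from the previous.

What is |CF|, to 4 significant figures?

29.11

V is at the origin; VU runs at 106.4° with length 13.3, so U = (-3.755, 12.76). ∠VUT = 52.6° gives UT at -21.00° from the x-axis; with |UT| = 19.5, T = (14.45, 5.771). ∠UTC = 37.3° gives TC at -163.7° from the x-axis; with |TC| = 21.6, C = (-6.282, -0.2917). ∠TCJ = 67.3° gives CJ at 83.60° from the x-axis; with |CJ| = 24.1, J = (-3.596, 23.66). ∠CJB = 119.1° gives JB at 22.70° from the x-axis; with |JB| = 27.8, B = (22.05, 34.39). ∠JBF = 47.9° gives BF at -109.4° from the x-axis; with |BF| = 17.3, F = (16.30, 18.07). Then |CF| = |F − C| = 29.11.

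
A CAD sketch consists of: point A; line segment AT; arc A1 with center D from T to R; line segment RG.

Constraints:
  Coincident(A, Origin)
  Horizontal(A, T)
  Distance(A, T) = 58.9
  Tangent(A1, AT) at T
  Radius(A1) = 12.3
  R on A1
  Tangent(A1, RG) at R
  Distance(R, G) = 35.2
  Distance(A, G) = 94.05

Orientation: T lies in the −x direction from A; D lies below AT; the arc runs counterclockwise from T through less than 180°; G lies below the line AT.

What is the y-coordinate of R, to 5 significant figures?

-6.5910

A is at the origin; AT is horizontal with |AT| = 58.9 and T on the −x side, so T = (-58.900, 0.0000). The tangent condition forces DT to be normal to AT, so D = T + (0, -12.3) = (-58.900, -12.300). Since DR ⟂ RG (tangency), |DG| = √(12.3² + 35.2²) = 37.287 regardless of where R sits on A1. So G lies on both circle(A, 94.05) and circle(D, 37.287); the below-AT intersection is G = (-86.133, -37.770). R is the foot of the tangent from G: R = (-69.795, -6.5910).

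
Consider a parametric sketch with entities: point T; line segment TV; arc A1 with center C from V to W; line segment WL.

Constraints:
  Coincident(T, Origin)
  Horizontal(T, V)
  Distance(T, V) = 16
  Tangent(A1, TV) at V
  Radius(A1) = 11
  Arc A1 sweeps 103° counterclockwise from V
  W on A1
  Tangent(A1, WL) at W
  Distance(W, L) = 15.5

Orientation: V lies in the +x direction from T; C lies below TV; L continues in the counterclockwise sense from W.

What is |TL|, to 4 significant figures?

29.89

T is at the origin; TV is horizontal with |TV| = 16.0 and V on the +x side, so V = (16.00, 0.000). Tangency of A1 to TV means the radius CV is perpendicular to TV, so C = V + (0, -11) = (16.00, -11.00). On A1, V sits at bearing 90° from C; a 103° counterclockwise sweep puts W at bearing 193°, so W = C + 11.0·(cos 193°, sin 193°) = (5.282, -13.47). The tangent condition forces CW to be normal to WL, so WL runs along (−sin 193°, cos 193°); with |WL| = 15.5, L = (8.769, -28.58). Then |TL| = |L − T| = 29.89.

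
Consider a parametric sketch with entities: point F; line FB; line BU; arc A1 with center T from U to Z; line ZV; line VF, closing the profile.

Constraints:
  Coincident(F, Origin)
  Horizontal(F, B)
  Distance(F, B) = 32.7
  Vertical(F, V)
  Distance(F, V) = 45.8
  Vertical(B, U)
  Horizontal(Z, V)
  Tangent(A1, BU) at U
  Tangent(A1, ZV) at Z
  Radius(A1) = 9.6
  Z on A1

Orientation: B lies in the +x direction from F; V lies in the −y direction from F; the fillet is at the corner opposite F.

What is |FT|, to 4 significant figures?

42.94

F and V share the same x with |FV| = 45.8 and V on the −y side, so V = (0.000, -45.80). The virtual corner opposite F is at (32.70, -45.80). The tangent condition forces TU to be normal to BU and since A1 is tangent to ZV there, TZ ⟂ ZV, with radius 9.6, so the center T sits 9.6 in from both sides at T = (23.10, -36.20). Then |FT| = |T − F| = 42.94.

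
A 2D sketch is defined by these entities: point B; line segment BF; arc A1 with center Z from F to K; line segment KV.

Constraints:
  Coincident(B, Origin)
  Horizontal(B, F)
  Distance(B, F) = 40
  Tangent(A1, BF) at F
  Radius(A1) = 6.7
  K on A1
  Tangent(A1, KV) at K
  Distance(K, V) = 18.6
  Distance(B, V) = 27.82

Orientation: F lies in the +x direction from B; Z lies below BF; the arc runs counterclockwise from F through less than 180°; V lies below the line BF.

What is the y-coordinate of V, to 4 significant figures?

-16.16

B is at the origin; B and F share the same y with |BF| = 40.0 and F on the +x side, so F = (40.00, 0.000). Tangency of A1 to BF means the radius ZF is perpendicular to BF, so Z = F + (0, -6.7) = (40.00, -6.700). Since ZK ⟂ KV (tangency), |ZV| = √(6.7² + 18.6²) = 19.77 regardless of where K sits on A1. So V lies on both circle(B, 27.82) and circle(Z, 19.77); the below-BF intersection is V = (22.64, -16.16). K is the foot of the tangent from V: K = (34.99, -2.253).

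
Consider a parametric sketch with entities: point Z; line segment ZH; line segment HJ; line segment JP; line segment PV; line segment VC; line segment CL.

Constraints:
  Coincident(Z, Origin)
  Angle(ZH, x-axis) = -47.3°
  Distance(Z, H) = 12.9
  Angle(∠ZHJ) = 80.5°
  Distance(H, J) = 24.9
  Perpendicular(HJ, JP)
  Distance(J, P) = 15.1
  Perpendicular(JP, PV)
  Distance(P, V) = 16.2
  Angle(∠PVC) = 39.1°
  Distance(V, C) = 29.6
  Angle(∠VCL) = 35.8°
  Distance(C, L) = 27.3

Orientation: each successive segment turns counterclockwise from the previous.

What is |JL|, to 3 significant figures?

22.8

∠PVC = 39.1° gives VC at 13.1° from the x-axis; with |VC| = 29.6, C = (31.0, 13.4). ∠VCL = 35.8° gives CL at 157° from the x-axis; with |CL| = 27.3, L = (5.79, 23.9). Then |JL| = |L − J| = 22.8.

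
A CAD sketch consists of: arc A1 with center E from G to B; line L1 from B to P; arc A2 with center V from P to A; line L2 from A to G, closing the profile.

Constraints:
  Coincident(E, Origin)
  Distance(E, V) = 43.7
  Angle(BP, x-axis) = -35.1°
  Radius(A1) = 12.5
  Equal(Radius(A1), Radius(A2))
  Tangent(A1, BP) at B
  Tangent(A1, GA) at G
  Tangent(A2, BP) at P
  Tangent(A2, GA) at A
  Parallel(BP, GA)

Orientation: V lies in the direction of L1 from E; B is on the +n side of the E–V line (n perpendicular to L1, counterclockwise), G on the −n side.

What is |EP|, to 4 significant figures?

45.45

The slot axis is L1's direction at -35.1°, so u = (cos -35.1°, sin -35.1°) = (0.8181, -0.5750) and n = (−sin -35.1°, cos -35.1°) = (0.5750, 0.8181). E is at the origin and V lies 43.7 along u from E, so V = 43.7·u = (35.75, -25.13). Tangency of A1 to both parallel lines with radius 12.5 puts B and G at E ± 12.5·n: B = (7.188, 10.23), G = (-7.188, -10.23). Equal radii place P and A the same way about V: P = V + 12.5·n = (42.94, -14.90), A = V − 12.5·n = (28.57, -35.35). Then |EP| = |P − E| = 45.45.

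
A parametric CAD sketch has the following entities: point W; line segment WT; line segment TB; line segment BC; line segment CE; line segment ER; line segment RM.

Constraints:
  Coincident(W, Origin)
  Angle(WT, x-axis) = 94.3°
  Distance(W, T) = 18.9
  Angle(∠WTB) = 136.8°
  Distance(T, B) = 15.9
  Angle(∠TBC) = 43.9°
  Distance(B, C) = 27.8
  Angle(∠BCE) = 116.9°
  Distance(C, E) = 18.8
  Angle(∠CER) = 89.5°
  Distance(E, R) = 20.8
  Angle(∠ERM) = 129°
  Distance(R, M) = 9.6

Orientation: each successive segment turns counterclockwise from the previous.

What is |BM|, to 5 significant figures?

23.766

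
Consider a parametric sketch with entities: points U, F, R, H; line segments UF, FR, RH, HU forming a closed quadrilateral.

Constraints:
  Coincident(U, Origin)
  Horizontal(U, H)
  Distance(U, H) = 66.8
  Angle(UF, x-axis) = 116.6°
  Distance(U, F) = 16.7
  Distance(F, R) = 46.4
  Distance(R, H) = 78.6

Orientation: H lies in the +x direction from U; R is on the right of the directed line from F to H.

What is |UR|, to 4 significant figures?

31.85

Checks: |FR| = 46.40 ✓; |RH| = 78.60 ✓.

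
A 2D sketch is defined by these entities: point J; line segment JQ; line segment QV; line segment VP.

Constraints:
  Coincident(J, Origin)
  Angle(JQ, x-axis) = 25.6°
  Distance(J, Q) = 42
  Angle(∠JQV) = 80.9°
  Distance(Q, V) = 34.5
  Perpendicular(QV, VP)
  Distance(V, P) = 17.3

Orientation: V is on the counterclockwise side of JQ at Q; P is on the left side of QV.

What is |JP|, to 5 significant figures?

36.882

J is at the origin; JQ runs at 25.6° with length 42.0, so Q = 42.0·(cos 25.6°, sin 25.6°) = (37.877, 18.148). ∠JQV = 80.9°, so QV runs at 25.6° + (180° − 80.9°) = 124.70° from the x-axis; with |QV| = 34.5, V = Q + 34.5·(cos 124.70°, sin 124.70°) = (18.237, 46.512). QV is perpendicular to VP; with |VP| = 17.3 on the left of QV, P = V + 17.3·(-0.82214, -0.56928) = (4.0137, 36.663). Then |JP| = |P − J| = 36.882.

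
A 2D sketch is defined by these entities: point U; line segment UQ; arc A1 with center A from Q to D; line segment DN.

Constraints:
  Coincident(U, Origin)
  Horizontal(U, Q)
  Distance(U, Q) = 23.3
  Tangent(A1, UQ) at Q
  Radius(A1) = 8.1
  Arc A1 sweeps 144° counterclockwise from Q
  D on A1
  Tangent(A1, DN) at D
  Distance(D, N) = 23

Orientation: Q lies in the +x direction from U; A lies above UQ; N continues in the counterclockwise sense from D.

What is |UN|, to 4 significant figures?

29.72

U is at the origin; U and Q share the same y with |UQ| = 23.3 and Q on the +x side, so Q = (23.30, 0.000). Tangency of A1 to UQ means the radius AQ is perpendicular to UQ, so A = Q + (0, 8.1) = (23.30, 8.100). On A1, Q sits at bearing -90° from A; a 144° counterclockwise sweep puts D at bearing 54°, so D = A + 8.1·(cos 54°, sin 54°) = (28.06, 14.65). A1 meets DN tangentially, so AD is at right angles to DN, so DN runs along (−sin 54°, cos 54°); with |DN| = 23.0, N = (9.454, 28.17). Then |UN| = |N − U| = 29.72.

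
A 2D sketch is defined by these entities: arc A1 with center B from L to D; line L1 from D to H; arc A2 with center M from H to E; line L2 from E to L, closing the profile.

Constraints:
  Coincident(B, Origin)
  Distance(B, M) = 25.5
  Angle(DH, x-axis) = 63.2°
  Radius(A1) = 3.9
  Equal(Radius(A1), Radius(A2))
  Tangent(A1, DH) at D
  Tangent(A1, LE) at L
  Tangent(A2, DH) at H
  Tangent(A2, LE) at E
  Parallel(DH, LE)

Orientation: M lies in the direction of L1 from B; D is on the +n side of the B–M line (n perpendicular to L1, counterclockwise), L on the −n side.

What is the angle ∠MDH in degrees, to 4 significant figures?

8.696°

The slot axis is L1's direction at 63.2°, so u = (cos 63.2°, sin 63.2°) = (0.4509, 0.8926) and n = (−sin 63.2°, cos 63.2°) = (-0.8926, 0.4509). B is at the origin and M lies 25.5 along u from B, so M = 25.5·u = (11.50, 22.76). Tangency of A1 to both parallel lines with radius 3.9 puts D and L at B ± 3.9·n: D = (-3.481, 1.758), L = (3.481, -1.758). Equal radii place H and E the same way about M: H = M + 3.9·n = (8.016, 24.52), E = M − 3.9·n = (14.98, 21.00). Then cos ∠MDH = DM·DH / (|DM||DH|), giving 8.696°.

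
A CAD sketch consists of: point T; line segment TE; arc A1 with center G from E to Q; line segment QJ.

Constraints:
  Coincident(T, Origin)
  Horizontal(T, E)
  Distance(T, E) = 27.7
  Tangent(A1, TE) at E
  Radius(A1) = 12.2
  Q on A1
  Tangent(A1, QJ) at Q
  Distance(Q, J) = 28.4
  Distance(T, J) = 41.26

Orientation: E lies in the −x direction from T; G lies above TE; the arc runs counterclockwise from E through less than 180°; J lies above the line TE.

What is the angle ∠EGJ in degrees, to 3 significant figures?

151°

T is at the origin; TE is horizontal with |TE| = 27.7 and E on the −x side, so E = (-27.7, 0.00). Tangency of A1 to TE means the radius GE is perpendicular to TE, so G = E + (0, 12.2) = (-27.7, 12.2). Since GQ ⟂ QJ (tangency), |GJ| = √(12.2² + 28.4²) = 30.9 regardless of where Q sits on A1. So J lies on both circle(T, 41.26) and circle(G, 30.9); the above-TE intersection is J = (-12.7, 39.2). Q is the foot of the tangent from J: Q = (-15.6, 11.0).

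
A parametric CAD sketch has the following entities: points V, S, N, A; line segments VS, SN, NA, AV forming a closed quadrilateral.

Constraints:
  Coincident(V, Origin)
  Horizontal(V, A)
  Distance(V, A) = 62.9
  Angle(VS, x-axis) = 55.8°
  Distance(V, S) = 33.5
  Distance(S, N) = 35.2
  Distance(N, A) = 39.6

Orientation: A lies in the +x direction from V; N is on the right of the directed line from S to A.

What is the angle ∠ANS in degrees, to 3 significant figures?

88.0°

V is at the origin; VA is horizontal with |VA| = 62.9 and A in +x, so A = (62.9, 0). VS runs at 55.8° with |VS| = 33.5, so S = (18.8, 27.7). N is determined by |SN| = 35.2 and |NA| = 39.6 together: it lies at the intersection of circle(S, 35.2) and circle(A, 39.6). With |SA| = 52.1, the foot of the radical line on SA is 22.9 from S and the perpendicular offset is √(35.2² − 22.9²) = 26.8. Taking the right-of-SA solution: N = (23.9, -7.12).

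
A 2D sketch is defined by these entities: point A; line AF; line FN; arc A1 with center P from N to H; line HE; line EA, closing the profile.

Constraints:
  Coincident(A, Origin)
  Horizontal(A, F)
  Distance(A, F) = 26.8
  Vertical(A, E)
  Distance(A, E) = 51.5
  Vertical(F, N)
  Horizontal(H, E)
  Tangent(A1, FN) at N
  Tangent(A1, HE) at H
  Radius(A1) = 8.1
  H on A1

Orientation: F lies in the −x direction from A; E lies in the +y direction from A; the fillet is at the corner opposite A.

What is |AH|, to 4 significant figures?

54.79

The virtual corner opposite A is at (-26.80, 51.50). Tangency of A1 to FN means the radius PN is perpendicular to FN and A1 meets HE tangentially, so PH is at right angles to HE, with radius 8.1, so the center P sits 8.1 in from both sides at P = (-18.70, 43.40). That places the tangent points at N = (-26.80, 43.40) on FN and H = (-18.70, 51.50) on HE. Then |AH| = |H − A| = 54.79.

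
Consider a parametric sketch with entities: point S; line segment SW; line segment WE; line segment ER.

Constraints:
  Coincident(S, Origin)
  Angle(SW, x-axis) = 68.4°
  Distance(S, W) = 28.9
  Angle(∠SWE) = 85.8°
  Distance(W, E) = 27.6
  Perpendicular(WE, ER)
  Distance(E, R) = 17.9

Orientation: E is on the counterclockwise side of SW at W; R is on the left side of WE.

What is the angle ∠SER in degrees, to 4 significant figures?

41.48°

∠SWE = 85.8°, so WE runs at 68.4° + (180° − 85.8°) = 162.6° from the x-axis; with |WE| = 27.6, E = W + 27.6·(cos 162.6°, sin 162.6°) = (-15.70, 35.12). The perpendicularity gives ER at right angles to WE; with |ER| = 17.9 on the left of WE, R = E + 17.9·(-0.2990, -0.9542) = (-21.05, 18.04). Then cos ∠SER = ES·ER / (|ES||ER|), giving 41.48°.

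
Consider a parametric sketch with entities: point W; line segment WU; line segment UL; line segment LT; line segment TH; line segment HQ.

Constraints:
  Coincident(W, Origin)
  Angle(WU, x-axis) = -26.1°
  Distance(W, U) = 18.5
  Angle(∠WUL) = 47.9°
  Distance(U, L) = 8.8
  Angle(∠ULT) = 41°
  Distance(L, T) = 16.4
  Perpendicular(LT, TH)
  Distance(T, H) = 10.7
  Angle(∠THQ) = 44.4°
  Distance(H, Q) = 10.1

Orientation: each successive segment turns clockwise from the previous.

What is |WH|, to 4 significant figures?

25.51

W is at the origin; WU runs at -26.1° with length 18.5, so U = (16.61, -8.139). ∠WUL = 47.9° gives UL at -158.2° from the x-axis; with |UL| = 8.8, L = (8.443, -11.41). ∠ULT = 41.0° gives LT at 62.80° from the x-axis; with |LT| = 16.4, T = (15.94, 3.180). LT ⟂ TH, so TH runs at -27.20°; with |TH| = 10.7, H = (25.46, -1.711). Then |WH| = |H − W| = 25.51.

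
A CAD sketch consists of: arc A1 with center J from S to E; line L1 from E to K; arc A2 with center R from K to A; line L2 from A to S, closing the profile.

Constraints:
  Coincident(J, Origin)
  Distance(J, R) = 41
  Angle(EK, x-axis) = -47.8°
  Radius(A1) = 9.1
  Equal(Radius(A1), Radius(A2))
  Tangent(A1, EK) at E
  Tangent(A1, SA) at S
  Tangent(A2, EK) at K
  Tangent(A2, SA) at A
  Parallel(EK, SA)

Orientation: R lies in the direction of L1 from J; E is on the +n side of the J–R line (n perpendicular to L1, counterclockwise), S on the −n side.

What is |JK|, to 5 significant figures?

41.998

The slot axis is L1's direction at -47.8°, so u = (cos -47.8°, sin -47.8°) = (0.67172, -0.74080) and n = (−sin -47.8°, cos -47.8°) = (0.74080, 0.67172). J is at the origin and R lies 41.0 along u from J, so R = 41.0·u = (27.541, -30.373). Tangency of A1 to both parallel lines with radius 9.1 puts E and S at J ± 9.1·n: E = (6.7413, 6.1127), S = (-6.7413, -6.1127). Equal radii place K and A the same way about R: K = R + 9.1·n = (34.282, -24.260), A = R − 9.1·n = (20.799, -36.486). Then |JK| = |K − J| = 41.998.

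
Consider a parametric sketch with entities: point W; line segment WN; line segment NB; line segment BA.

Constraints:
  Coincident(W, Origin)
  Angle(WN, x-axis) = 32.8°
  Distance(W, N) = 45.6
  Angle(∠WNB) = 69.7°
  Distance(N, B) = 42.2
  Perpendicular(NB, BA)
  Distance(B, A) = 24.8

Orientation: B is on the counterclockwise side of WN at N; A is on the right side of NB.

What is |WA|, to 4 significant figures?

72.53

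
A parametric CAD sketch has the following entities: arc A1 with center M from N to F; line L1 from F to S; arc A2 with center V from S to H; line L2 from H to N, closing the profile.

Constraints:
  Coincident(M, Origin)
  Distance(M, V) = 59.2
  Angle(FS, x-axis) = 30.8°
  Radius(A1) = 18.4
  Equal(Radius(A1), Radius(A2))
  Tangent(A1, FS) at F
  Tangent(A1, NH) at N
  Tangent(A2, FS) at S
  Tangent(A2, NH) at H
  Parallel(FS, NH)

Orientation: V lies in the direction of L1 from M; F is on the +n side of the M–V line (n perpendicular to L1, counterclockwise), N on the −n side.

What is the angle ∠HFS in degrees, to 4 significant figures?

31.87°

The slot axis is L1's direction at 30.8°, so u = (cos 30.8°, sin 30.8°) = (0.8590, 0.5120) and n = (−sin 30.8°, cos 30.8°) = (-0.5120, 0.8590). M is at the origin and V lies 59.2 along u from M, so V = 59.2·u = (50.85, 30.31). Tangency of A1 to both parallel lines with radius 18.4 puts F and N at M ± 18.4·n: F = (-9.422, 15.80), N = (9.422, -15.80). Equal radii place S and H the same way about V: S = V + 18.4·n = (41.43, 46.12), H = V − 18.4·n = (60.27, 14.51). Then cos ∠HFS = FH·FS / (|FH||FS|), giving 31.87°.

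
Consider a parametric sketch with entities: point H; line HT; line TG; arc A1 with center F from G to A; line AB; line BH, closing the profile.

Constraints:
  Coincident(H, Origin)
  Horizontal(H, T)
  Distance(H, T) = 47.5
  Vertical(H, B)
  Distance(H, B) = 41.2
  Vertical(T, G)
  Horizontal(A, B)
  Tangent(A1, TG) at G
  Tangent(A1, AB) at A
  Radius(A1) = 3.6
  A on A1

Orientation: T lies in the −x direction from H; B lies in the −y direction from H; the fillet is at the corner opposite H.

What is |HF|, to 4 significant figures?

57.80

H is at the origin; HT is horizontal with |HT| = 47.5 and T on the −x side, so T = (-47.50, 0.000). H and B share the same x with |HB| = 41.2 and B on the −y side, so B = (0.000, -41.20). The virtual corner opposite H is at (-47.50, -41.20). A1 meets TG tangentially, so FG is at right angles to TG and A1 meets AB tangentially, so FA is at right angles to AB, with radius 3.6, so the center F sits 3.6 in from both sides at F = (-43.90, -37.60). Then |HF| = |F − H| = 57.80.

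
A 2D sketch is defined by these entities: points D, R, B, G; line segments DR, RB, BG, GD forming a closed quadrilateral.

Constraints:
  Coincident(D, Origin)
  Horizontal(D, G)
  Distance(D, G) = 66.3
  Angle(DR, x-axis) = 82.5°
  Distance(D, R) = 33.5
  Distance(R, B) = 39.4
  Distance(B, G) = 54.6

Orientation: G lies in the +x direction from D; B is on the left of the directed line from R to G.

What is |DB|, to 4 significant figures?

63.19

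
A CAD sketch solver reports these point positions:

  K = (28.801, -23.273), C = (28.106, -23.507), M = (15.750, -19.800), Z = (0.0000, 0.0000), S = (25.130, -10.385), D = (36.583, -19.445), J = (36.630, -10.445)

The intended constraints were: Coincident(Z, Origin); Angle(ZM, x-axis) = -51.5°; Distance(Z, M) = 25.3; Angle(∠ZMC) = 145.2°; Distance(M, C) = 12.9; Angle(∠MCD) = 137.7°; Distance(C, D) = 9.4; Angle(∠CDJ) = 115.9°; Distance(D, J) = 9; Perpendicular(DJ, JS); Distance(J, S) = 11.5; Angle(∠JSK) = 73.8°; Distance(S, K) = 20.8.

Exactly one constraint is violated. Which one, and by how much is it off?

Distance(S, K) = 20.8 — off by 7.40.

Z = (0.00, 0.00) ✓; ZM at -51.50° ✓; |ZM| = 25.30 ✓; ∠ZMC = 145.2° ✓; |MC| = 12.90 ✓; ∠MCD = 137.7° ✓; |CD| = 9.400 ✓; ∠CDJ = 115.9° ✓; |DJ| = 9.000 ✓; ∠(DJ, JS) = 90.00° ✓; |JS| = 11.50 ✓; ∠JSK = 73.80° ✓; |SK| = 13.40 ✗.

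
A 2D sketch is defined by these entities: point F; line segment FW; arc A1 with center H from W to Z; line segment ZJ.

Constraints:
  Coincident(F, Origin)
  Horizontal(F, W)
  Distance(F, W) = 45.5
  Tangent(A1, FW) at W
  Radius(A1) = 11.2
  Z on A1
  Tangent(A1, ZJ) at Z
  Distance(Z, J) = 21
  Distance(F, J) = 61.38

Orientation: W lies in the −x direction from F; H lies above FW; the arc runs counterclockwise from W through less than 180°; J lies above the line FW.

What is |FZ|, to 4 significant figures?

41.44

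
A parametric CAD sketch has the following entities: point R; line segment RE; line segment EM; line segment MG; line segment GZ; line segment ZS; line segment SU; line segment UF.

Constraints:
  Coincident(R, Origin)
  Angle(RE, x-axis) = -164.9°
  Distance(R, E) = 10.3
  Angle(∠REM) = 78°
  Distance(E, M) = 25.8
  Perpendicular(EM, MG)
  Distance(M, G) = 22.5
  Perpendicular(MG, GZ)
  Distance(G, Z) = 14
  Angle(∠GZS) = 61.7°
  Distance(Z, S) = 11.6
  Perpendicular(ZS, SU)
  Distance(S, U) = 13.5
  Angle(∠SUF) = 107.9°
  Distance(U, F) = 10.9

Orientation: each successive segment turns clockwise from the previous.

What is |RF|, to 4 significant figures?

31.66

R is at the origin; RE runs at -164.9° with length 10.3, so E = (-9.944, -2.683). ∠REM = 78.0° gives EM at 93.10° from the x-axis; with |EM| = 25.8, M = (-11.34, 23.08). EM ⟂ MG, so MG runs at 3.100°; with |MG| = 22.5, G = (11.13, 24.30). MG ⟂ GZ, so GZ runs at -86.90°; with |GZ| = 14.0, Z = (11.88, 10.32). ∠GZS = 61.7° gives ZS at 154.8° from the x-axis; with |ZS| = 11.6, S = (1.389, 15.26). ZS is perpendicular to SU, so SU runs at 64.80°; with |SU| = 13.5, U = (7.137, 27.47). ∠SUF = 107.9° gives UF at -7.300° from the x-axis; with |UF| = 10.9, F = (17.95, 26.09). Then |RF| = |F − R| = 31.66.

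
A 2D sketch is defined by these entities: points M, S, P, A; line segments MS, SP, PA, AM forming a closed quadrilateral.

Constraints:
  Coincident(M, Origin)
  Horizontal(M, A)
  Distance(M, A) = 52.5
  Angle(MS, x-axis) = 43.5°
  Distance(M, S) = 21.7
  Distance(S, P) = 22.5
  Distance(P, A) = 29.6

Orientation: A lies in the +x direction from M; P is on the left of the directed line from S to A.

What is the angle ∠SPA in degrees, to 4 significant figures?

98.29°

Checks: |SP| = 22.50 ✓; |PA| = 29.60 ✓.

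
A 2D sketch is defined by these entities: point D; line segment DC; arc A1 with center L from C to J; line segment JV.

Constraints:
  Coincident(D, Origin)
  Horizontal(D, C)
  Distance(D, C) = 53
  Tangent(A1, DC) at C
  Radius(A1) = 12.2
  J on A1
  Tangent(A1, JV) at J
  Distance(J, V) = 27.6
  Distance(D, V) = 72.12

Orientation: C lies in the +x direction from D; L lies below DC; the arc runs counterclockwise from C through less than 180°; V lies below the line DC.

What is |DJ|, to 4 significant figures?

47.07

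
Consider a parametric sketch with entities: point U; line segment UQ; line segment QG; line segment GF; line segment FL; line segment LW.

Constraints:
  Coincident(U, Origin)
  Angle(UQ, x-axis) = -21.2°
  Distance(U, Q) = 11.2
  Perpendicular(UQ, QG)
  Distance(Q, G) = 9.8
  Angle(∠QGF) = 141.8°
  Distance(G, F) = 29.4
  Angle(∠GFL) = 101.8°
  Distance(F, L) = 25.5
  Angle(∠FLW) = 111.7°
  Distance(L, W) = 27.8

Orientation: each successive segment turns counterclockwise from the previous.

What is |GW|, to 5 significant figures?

41.895

U is at the origin; UQ runs at -21.2° with length 11.2, so Q = (10.442, -4.0502). The perpendicularity gives QG at right angles to UQ, so QG runs at 68.800°; with |QG| = 9.8, G = (13.986, 5.0866). ∠QGF = 141.8° gives GF at 107.00° from the x-axis; with |GF| = 29.4, F = (5.3902, 33.202). ∠GFL = 101.8° gives FL at -174.80° from the x-axis; with |FL| = 25.5, L = (-20.005, 30.891). ∠FLW = 111.7° gives LW at -106.50° from the x-axis; with |LW| = 27.8, W = (-27.900, 4.2356). Then |GW| = |W − G| = 41.895.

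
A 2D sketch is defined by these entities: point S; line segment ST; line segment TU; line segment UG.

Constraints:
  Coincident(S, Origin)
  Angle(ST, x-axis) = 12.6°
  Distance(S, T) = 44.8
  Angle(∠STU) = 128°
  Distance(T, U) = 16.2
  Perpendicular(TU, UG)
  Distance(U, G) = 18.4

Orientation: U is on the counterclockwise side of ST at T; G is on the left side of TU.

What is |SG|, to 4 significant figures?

46.93

S is at the origin; ST runs at 12.6° with length 44.8, so T = 44.8·(cos 12.6°, sin 12.6°) = (43.72, 9.773). ∠STU = 128.0°, so TU runs at 12.6° + (180° − 128.0°) = 64.60° from the x-axis; with |TU| = 16.2, U = T + 16.2·(cos 64.60°, sin 64.60°) = (50.67, 24.41). TU ⟂ UG; with |UG| = 18.4 on the left of TU, G = U + 18.4·(-0.9033, 0.4289) = (34.05, 32.30). Then |SG| = |G − S| = 46.93.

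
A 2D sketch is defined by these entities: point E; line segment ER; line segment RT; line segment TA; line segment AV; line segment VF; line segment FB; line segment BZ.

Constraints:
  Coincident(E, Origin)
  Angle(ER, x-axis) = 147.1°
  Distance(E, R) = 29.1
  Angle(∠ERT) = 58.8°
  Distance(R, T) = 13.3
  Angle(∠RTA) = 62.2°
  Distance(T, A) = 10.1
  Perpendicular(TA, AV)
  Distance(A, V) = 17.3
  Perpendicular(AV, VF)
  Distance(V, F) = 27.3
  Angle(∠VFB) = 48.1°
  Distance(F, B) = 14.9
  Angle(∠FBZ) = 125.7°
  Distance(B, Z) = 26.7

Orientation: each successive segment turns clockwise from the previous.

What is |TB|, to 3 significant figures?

9.55

E is at the origin; ER runs at 147.1° with length 29.1, so R = (-24.4, 15.8). ∠ERT = 58.8° gives RT at 25.9° from the x-axis; with |RT| = 13.3, T = (-12.5, 21.6). ∠RTA = 62.2° gives TA at -91.9° from the x-axis; with |TA| = 10.1, A = (-12.8, 11.5). The perpendicularity gives AV at right angles to TA, so AV runs at 178°; with |AV| = 17.3, V = (-30.1, 12.1). AV is perpendicular to VF, so VF runs at 88.1°; with |VF| = 27.3, F = (-29.2, 39.4). ∠VFB = 48.1° gives FB at -43.8° from the x-axis; with |FB| = 14.9, B = (-18.4, 29.1). Then |TB| = |B − T| = 9.55.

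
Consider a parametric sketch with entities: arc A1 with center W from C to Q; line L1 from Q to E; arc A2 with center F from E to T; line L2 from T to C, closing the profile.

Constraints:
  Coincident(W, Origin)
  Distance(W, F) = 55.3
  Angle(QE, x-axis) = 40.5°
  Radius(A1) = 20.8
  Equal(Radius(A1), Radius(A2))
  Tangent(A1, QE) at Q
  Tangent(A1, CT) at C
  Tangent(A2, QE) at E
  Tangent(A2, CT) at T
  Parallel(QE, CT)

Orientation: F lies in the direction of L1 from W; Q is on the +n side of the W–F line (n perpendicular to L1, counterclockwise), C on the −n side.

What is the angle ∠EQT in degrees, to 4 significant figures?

36.95°

Tangency of A1 to both parallel lines with radius 20.8 puts Q and C at W ± 20.8·n: Q = (-13.51, 15.82), C = (13.51, -15.82). Equal radii place E and T the same way about F: E = F + 20.8·n = (28.54, 51.73), T = F − 20.8·n = (55.56, 20.10). Then cos ∠EQT = QE·QT / (|QE||QT|), giving 36.95°.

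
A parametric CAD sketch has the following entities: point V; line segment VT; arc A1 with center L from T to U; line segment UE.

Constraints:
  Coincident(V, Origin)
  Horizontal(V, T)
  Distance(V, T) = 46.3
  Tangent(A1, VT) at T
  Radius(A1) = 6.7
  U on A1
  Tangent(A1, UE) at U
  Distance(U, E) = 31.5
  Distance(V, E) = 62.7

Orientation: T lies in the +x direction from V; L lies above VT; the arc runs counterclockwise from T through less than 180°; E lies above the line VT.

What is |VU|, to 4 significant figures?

53.48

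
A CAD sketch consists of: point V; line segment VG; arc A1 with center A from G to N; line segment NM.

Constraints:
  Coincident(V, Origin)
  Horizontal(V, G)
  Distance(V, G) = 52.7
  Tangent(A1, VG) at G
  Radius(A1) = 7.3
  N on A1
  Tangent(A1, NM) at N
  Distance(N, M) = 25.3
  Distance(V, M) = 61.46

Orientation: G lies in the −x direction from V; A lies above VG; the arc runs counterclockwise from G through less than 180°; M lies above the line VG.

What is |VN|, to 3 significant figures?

46.5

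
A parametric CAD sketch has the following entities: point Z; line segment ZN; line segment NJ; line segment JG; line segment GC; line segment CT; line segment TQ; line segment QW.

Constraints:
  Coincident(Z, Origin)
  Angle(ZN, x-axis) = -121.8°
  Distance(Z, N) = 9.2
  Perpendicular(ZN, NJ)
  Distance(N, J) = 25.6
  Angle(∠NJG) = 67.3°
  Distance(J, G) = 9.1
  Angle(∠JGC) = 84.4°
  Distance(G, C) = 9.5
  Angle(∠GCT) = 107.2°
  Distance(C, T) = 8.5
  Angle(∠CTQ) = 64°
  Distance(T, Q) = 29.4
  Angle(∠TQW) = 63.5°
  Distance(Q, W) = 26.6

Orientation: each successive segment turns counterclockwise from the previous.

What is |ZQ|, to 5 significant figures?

39.023

Z is at the origin; ZN runs at -121.8° with length 9.2, so N = (-4.8480, -7.8190). ZN is perpendicular to NJ, so NJ runs at -31.800°; with |NJ| = 25.6, J = (16.909, -21.309). ∠NJG = 67.3° gives JG at 80.900° from the x-axis; with |JG| = 9.1, G = (18.348, -12.324). ∠JGC = 84.4° gives GC at 176.50° from the x-axis; with |GC| = 9.5, C = (8.8662, -11.744). ∠GCT = 107.2° gives CT at -110.70° from the x-axis; with |CT| = 8.5, T = (5.8617, -19.695). ∠CTQ = 64.0° gives TQ at 5.3000° from the x-axis; with |TQ| = 29.4, Q = (35.136, -16.979). Then |ZQ| = |Q − Z| = 39.023.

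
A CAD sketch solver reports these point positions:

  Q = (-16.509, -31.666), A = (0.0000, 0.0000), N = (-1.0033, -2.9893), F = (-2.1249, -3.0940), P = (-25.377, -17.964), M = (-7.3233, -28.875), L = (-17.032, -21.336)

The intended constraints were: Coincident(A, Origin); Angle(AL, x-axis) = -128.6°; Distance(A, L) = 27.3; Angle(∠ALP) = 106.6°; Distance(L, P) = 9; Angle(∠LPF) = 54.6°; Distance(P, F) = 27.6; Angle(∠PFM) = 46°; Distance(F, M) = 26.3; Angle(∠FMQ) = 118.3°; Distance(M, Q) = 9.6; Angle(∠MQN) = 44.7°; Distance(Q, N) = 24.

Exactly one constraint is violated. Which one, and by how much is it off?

Distance(Q, N) = 24 — off by 8.60.

A = (0.00, 0.00) ✓; AL at -128.6° ✓; |AL| = 27.30 ✓; ∠ALP = 106.6° ✓; |LP| = 9.001 ✓; ∠LPF = 54.60° ✓; |PF| = 27.60 ✓; ∠PFM = 46.00° ✓; |FM| = 26.30 ✓; ∠FMQ = 118.3° ✓; |MQ| = 9.600 ✓; ∠MQN = 44.70° ✓; |QN| = 32.60 ✗.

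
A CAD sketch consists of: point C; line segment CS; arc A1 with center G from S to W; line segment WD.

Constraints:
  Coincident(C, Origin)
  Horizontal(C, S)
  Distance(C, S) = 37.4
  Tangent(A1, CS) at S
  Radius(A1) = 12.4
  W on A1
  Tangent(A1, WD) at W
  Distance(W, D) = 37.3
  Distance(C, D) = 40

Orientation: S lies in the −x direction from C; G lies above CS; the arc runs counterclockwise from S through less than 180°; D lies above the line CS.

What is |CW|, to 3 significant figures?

27.3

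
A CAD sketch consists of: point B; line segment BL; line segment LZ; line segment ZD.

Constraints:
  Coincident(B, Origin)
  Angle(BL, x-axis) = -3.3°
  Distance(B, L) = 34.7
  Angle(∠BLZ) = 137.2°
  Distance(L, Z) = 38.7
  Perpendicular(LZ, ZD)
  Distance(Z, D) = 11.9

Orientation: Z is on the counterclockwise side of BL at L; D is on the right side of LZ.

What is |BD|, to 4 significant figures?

73.32

B is at the origin; BL runs at -3.3° with length 34.7, so L = 34.7·(cos -3.3°, sin -3.3°) = (34.64, -1.997). ∠BLZ = 137.2°, so LZ runs at -3.3° + (180° − 137.2°) = 39.50° from the x-axis; with |LZ| = 38.7, Z = L + 38.7·(cos 39.50°, sin 39.50°) = (64.50, 22.62). LZ ⟂ ZD; with |ZD| = 11.9 on the right of LZ, D = Z + 11.9·(0.6361, -0.7716) = (72.07, 13.44). Then |BD| = |D − B| = 73.32.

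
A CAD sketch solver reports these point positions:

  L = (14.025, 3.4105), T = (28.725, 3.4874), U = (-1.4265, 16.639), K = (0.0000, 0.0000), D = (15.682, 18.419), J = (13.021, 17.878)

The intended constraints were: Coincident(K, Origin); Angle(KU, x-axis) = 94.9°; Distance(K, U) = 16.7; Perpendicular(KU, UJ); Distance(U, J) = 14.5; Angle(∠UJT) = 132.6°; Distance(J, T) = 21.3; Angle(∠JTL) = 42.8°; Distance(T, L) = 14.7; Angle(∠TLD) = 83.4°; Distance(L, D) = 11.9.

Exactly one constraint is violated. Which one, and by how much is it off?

Distance(L, D) = 11.9 — off by 3.20.

K = (0.00, 0.00) ✓; KU at 94.90° ✓; |KU| = 16.70 ✓; ∠(KU, UJ) = 90.00° ✓; |UJ| = 14.50 ✓; ∠UJT = 132.6° ✓; |JT| = 21.30 ✓; ∠JTL = 42.80° ✓; |TL| = 14.70 ✓; ∠TLD = 83.40° ✓; |LD| = 15.10 ✗.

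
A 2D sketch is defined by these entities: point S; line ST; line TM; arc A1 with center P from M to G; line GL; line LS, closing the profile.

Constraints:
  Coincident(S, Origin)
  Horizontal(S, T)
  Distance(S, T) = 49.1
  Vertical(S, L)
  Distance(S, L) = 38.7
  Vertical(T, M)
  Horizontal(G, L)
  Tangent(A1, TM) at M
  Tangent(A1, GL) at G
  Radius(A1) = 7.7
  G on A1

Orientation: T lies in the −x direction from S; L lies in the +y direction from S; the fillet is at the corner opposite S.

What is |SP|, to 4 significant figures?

51.72

S is at the origin; S and T share the same y with |ST| = 49.1 and T on the −x side, so T = (-49.10, 0.000). SL is vertical with |SL| = 38.7 and L on the +y side, so L = (0.000, 38.70). The virtual corner opposite S is at (-49.10, 38.70). The tangent condition forces PM to be normal to TM and tangency of A1 to GL means the radius PG is perpendicular to GL, with radius 7.7, so the center P sits 7.7 in from both sides at P = (-41.40, 31.00). Then |SP| = |P − S| = 51.72.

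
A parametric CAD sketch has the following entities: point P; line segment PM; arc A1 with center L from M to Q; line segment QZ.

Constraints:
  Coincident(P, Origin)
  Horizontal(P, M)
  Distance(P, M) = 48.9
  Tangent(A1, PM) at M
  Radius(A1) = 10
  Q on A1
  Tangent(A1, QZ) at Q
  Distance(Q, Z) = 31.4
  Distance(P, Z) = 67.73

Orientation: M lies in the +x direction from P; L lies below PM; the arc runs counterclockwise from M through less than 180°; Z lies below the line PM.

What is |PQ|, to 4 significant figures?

42.18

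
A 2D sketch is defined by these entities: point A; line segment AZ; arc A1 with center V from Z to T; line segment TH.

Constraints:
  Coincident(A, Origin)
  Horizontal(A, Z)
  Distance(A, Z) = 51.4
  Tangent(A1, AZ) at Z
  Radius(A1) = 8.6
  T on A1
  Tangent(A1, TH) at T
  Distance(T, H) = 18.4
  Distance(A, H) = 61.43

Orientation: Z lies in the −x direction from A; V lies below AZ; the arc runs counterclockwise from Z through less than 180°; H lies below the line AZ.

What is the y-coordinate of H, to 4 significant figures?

-28.70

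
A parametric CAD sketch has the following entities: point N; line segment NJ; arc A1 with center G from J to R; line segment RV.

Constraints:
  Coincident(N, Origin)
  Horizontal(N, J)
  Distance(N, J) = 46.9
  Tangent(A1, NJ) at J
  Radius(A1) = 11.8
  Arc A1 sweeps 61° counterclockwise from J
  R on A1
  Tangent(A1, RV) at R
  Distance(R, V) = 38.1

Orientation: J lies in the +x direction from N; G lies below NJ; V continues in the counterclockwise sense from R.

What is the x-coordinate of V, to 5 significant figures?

18.108

On A1, J sits at bearing 90° from G; a 61° counterclockwise sweep puts R at bearing 151°, so R = G + 11.8·(cos 151°, sin 151°) = (36.579, -6.0792). Since A1 is tangent to RV there, GR ⟂ RV, so RV runs along (−sin 151°, cos 151°); with |RV| = 38.1, V = (18.108, -39.402). So V.x = 18.108.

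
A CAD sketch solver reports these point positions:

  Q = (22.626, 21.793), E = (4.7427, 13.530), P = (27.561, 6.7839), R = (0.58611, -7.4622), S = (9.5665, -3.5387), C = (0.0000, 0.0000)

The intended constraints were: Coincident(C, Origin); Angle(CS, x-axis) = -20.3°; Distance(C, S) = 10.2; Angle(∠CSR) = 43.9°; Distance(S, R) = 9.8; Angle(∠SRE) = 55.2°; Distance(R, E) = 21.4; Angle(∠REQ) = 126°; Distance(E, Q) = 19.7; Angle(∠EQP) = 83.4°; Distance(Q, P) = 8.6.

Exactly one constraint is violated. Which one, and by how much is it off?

Distance(Q, P) = 8.6 — off by 7.20.

C = (0.00, 0.00) ✓; CS at -20.30° ✓; |CS| = 10.20 ✓; ∠CSR = 43.90° ✓; |SR| = 9.800 ✓; ∠SRE = 55.20° ✓; |RE| = 21.40 ✓; ∠REQ = 126.0° ✓; |EQ| = 19.70 ✓; ∠EQP = 83.40° ✓; |QP| = 15.80 ✗.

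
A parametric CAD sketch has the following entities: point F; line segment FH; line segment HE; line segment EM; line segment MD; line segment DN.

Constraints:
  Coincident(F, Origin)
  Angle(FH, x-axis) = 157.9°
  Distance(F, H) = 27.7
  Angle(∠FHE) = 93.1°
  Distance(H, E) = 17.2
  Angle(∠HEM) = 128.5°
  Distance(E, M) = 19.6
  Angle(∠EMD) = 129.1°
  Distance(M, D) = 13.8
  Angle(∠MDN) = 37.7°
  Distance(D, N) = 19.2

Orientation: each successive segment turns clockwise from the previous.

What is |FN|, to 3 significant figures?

25.5

∠EMD = 129.1° gives MD at -31.4° from the x-axis; with |MD| = 13.8, D = (10.2, 26.0). ∠MDN = 37.7° gives DN at -174° from the x-axis; with |DN| = 19.2, N = (-8.89, 23.9). Then |FN| = |N − F| = 25.5.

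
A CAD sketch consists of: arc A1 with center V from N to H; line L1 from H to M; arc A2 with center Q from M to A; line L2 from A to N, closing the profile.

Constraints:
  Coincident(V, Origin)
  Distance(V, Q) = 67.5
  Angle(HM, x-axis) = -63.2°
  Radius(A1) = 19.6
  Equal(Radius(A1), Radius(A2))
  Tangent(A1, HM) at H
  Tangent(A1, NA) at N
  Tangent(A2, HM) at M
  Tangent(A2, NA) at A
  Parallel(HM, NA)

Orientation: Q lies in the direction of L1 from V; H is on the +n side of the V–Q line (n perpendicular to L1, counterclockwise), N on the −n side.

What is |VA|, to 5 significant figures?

70.288

Tangency of A1 to both parallel lines with radius 19.6 puts H and N at V ± 19.6·n: H = (17.495, 8.8372), N = (-17.495, -8.8372). Equal radii place M and A the same way about Q: M = Q + 19.6·n = (47.929, -51.412), A = Q − 19.6·n = (12.940, -69.087). Then |VA| = |A − V| = 70.288.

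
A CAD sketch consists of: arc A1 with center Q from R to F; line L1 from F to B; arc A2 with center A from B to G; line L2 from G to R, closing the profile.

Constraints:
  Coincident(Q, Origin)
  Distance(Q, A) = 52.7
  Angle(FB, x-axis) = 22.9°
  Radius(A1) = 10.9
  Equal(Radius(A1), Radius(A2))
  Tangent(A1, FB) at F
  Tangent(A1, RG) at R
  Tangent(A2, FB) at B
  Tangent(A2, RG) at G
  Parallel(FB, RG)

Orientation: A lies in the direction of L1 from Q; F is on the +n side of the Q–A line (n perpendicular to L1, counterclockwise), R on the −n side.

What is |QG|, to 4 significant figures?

53.82

Tangency of A1 to both parallel lines with radius 10.9 puts F and R at Q ± 10.9·n: F = (-4.241, 10.04), R = (4.241, -10.04). Equal radii place B and G the same way about A: B = A + 10.9·n = (44.31, 30.55), G = A − 10.9·n = (52.79, 10.47). Then |QG| = |G − Q| = 53.82.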